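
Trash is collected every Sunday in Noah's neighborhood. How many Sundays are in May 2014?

4

2014-05-01 is a Thursday.
That's 31 days from start to end, counting both.
31 = 7 × 4 + 3, so there are 4 full weeks plus 3 extra days.
Each full week contributes one Sunday: 4 so far.
The 3 extra days are Thu, Fri, Sat — none qualify.
Total: 4 + 0 = 4.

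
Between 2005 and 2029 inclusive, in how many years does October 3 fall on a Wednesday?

Day of week of October 3 in each year:
2005: Mon, 2006: Tue, 2007: Wed ✓, 2008: Fri, 2009: Sat, 2010: Sun, 2011: Mon, 2012: Wed ✓, 2013: Thu, 2014: Fri, 2015: Sat, 2016: Mon, 2017: Tue, 2018: Wed ✓, 2019: Thu, 2020: Sat, 2021: Sun, 2022: Mon, 2023: Tue, 2024: Thu, 2025: Fri, 2026: Sat, 2027: Sun, 2028: Tue, 2029: Wed ✓
Wednesdays: 2007, 2012, 2018, 2029.

4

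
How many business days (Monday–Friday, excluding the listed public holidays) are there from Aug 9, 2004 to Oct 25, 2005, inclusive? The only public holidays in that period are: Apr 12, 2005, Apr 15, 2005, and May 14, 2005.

Aug 9, 2004 is a Monday.
That's 443 days from start to end, counting both.
443 = 7 × 63 + 2, so there are 63 full weeks plus 2 extra days.
Each full week contributes 5 weekdays (Mon–Fri): 63 × 5 = 315.
The 2 extra days are Mon, Tue — 2 of them qualify.
Total: 315 + 2 = 317.
Holidays: Apr 12, 2005 (Tue); Apr 15, 2005 (Fri); May 14, 2005 (Sat).
2 of the 3 holidays fall on weekdays; the rest are weekends and were already excluded.
Business days: 317 − 2 = 315.

315 business days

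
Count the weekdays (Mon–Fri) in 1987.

1 January 1987 is a Thursday.
The range spans 365 days (inclusive of both endpoints).
365 = 7 × 52 + 1, so there are 52 full weeks plus 1 extra day.
Each full week contributes 5 weekdays (Mon–Fri): 52 × 5 = 260.
The 1 extra day is Thursday — 1 of them qualifies.
Total: 260 + 1 = 261.

261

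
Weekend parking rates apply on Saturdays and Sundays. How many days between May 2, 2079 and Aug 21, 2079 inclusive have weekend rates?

32

May 2, 2079 is a Tuesday.
That's 112 days from start to end, counting both.
112 = 7 × 16, so the span is exactly 16 full weeks.
Each full week contributes 2 weekend days (Sat, Sun): 16 × 2 = 32.
Total: 32.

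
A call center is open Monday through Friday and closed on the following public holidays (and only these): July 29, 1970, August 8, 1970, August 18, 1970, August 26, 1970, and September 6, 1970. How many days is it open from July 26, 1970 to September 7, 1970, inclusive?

28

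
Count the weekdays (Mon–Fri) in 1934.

1 January 1934 is a Monday.
That's 365 days from start to end, counting both.
365 = 7 × 52 + 1, so there are 52 full weeks plus 1 extra day.
Each full week contributes 5 weekdays (Mon–Fri): 52 × 5 = 260.
The 1 extra day is Mon — 1 of them qualifies.
Total: 260 + 1 = 261.

261 weekdays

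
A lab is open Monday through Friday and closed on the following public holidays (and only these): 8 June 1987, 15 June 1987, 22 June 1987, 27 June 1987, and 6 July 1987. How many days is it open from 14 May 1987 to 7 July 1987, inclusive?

35

14 May 1987 is a Thursday.
That's 55 days from start to end, counting both.
55 = 7 × 7 + 6, so there are 7 full weeks plus 6 extra days.
Each full week contributes 5 weekdays (Mon–Fri): 7 × 5 = 35.
The 6 extra days are Thu, Fri, Sat, Sun, Mon, Tue — 4 of them qualify.
Total: 35 + 4 = 39.
Holidays: 8 June 1987 (Mon); 15 June 1987 (Mon); 22 June 1987 (Mon); 27 June 1987 (Sat); 6 July 1987 (Mon).
4 of the 5 holidays fall on weekdays; the rest are weekends and were already excluded.
Business days: 39 − 4 = 35.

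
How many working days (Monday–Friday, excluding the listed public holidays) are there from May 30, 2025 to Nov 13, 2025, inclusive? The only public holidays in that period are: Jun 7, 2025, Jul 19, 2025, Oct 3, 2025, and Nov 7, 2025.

May 30, 2025 is a Friday.
The range spans 168 days (inclusive of both endpoints).
168 = 7 × 24, so the span is exactly 24 full weeks.
Each full week contributes 5 weekdays (Mon–Fri): 24 × 5 = 120.
Holidays: Jun 7, 2025 (Sat); Jul 19, 2025 (Sat); Oct 3, 2025 (Fri); Nov 7, 2025 (Fri).
2 of the 4 holidays fall on weekdays; the rest are weekends and were already excluded.
Business days: 120 − 2 = 118.

118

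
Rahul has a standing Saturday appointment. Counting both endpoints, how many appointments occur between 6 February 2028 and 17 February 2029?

54 Saturdays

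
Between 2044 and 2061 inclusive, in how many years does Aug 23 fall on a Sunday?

2

Day of week of August 23 in each year:
2044: Tue, 2045: Wed, 2046: Thu, 2047: Fri, 2048: Sun ✓, 2049: Mon, 2050: Tue, 2051: Wed, 2052: Fri, 2053: Sat, 2054: Sun ✓, 2055: Mon, 2056: Wed, 2057: Thu, 2058: Fri, 2059: Sat, 2060: Mon, 2061: Tue
Sundays: 2048, 2054.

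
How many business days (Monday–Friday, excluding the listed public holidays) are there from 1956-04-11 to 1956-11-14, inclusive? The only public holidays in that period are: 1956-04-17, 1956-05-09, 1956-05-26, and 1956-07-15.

154 business days

1956-04-11 is a Wednesday.
That's 218 days from start to end, counting both.
218 = 7 × 31 + 1, so there are 31 full weeks plus 1 extra day.
Each full week contributes 5 weekdays (Mon–Fri): 31 × 5 = 155.
The 1 extra day is Wed — 1 of them qualifies.
Total: 155 + 1 = 156.
Holidays: 1956-04-17 (Tue); 1956-05-09 (Wed); 1956-05-26 (Sat); 1956-07-15 (Sun).
2 of the 4 holidays fall on weekdays; the rest are weekends and were already excluded.
Business days: 156 − 2 = 154.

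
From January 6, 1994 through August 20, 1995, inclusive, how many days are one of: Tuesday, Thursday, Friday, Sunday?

339

January 6, 1994 is a Thursday.
That's 592 days from start to end, counting both.
592 = 7 × 84 + 4, so there are 84 full weeks plus 4 extra days.
Each full week contributes 4 days from the set (Tue, Thu, Fri, Sun): 84 × 4 = 336.
The 4 extra days are Thu, Fri, Sat, Sun — 3 of them qualify.
Total: 336 + 3 = 339.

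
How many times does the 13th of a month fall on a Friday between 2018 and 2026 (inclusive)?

Friday-the-13ths by year:
2018: Apr, Jul
2019: Sep, Dec
2020: Mar, Nov
2021: Aug
2022: May
2023: Jan, Oct
2024: Sep, Dec
2025: Jun
2026: Feb, Mar, Nov

16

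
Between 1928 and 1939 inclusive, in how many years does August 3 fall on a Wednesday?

Day of week of August 3 in each year:
1928: Fri, 1929: Sat, 1930: Sun, 1931: Mon, 1932: Wed ✓, 1933: Thu, 1934: Fri, 1935: Sat, 1936: Mon, 1937: Tue, 1938: Wed ✓, 1939: Thu
Wednesdays: 1932, 1938.

2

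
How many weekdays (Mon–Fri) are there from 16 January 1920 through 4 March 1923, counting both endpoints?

816

16 January 1920 is a Friday.
The range spans 1144 days (inclusive of both endpoints).
1144 = 7 × 163 + 3, so there are 163 full weeks plus 3 extra days.
Each full week contributes 5 weekdays (Mon–Fri): 163 × 5 = 815.
The 3 extra days are Fri, Sat, Sun — 1 of them qualifies.
Total: 815 + 1 = 816.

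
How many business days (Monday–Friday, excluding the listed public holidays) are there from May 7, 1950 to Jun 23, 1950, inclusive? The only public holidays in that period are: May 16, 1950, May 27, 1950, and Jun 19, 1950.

May 7, 1950 is a Sunday.
That's 48 days from start to end, counting both.
48 = 7 × 6 + 6, so there are 6 full weeks plus 6 extra days.
Each full week contributes 5 weekdays (Mon–Fri): 6 × 5 = 30.
The 6 extra days are Sun, Mon, Tue, Wed, Thu, Fri — 5 of them qualify.
Total: 30 + 5 = 35.
Holidays: May 16, 1950 (Tue); May 27, 1950 (Sat); Jun 19, 1950 (Mon).
2 of the 3 holidays fall on weekdays; the rest are weekends and were already excluded.
Business days: 35 − 2 = 33.

33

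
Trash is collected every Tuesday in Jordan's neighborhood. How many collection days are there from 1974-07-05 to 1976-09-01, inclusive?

1974-07-05 is a Friday.
The range spans 790 days (inclusive of both endpoints).
790 = 7 × 112 + 6, so there are 112 full weeks plus 6 extra days.
Each full week contributes one Tuesday: 112 so far.
The 6 extra days are Fri, Sat, Sun, Mon, Tue, Wed — 1 of them qualifies.
Total: 112 + 1 = 113.

113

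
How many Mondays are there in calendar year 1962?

1 January 1962 is a Monday.
The range spans 365 days (inclusive of both endpoints).
365 = 7 × 52 + 1, so there are 52 full weeks plus 1 extra day.
Each full week contributes one Monday: 52 so far.
The 1 extra day is Mon — 1 of them qualifies.
Total: 52 + 1 = 53.

53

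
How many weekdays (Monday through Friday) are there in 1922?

260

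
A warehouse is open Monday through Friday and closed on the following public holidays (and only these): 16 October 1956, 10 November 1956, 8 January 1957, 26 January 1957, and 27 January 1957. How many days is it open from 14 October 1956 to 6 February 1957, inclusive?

81

14 October 1956 is a Sunday.
From 14 October 1956 to 6 February 1957 is 116 days inclusive.
116 = 7 × 16 + 4, so there are 16 full weeks plus 4 extra days.
Each full week contributes 5 weekdays (Mon–Fri): 16 × 5 = 80.
The 4 extra days are Sunday, Monday, Tuesday, Wednesday — 3 of them qualify.
Total: 80 + 3 = 83.
Holidays: 16 October 1956 (Tue); 10 November 1956 (Sat); 8 January 1957 (Tue); 26 January 1957 (Sat); 27 January 1957 (Sun).
2 of the 5 holidays fall on weekdays; the rest are weekends and were already excluded.
Business days: 83 − 2 = 81.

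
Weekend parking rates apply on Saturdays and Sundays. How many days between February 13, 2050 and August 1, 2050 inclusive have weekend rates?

49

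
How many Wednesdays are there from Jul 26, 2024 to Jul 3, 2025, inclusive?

49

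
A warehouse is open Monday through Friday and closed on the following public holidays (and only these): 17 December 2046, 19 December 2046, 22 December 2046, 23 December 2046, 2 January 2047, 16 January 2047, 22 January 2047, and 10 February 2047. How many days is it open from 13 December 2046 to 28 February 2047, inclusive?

13 December 2046 is a Thursday.
The range spans 78 days (inclusive of both endpoints).
78 = 7 × 11 + 1, so there are 11 full weeks plus 1 extra day.
Each full week contributes 5 weekdays (Mon–Fri): 11 × 5 = 55.
The 1 extra day is Thu — 1 of them qualifies.
Total: 55 + 1 = 56.
Holidays: 17 December 2046 (Mon); 19 December 2046 (Wed); 22 December 2046 (Sat); 23 December 2046 (Sun); 2 January 2047 (Wed); 16 January 2047 (Wed); 22 January 2047 (Tue); 10 February 2047 (Sun).
5 of the 8 holidays fall on weekdays; the rest are weekends and were already excluded.
Business days: 56 − 5 = 51.

51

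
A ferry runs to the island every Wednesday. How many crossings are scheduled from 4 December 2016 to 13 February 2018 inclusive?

62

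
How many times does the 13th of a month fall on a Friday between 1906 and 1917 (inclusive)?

20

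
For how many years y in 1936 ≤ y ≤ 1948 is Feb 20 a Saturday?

2

Day of week of February 20 in each year:
1936: Thu, 1937: Sat ✓, 1938: Sun, 1939: Mon, 1940: Tue, 1941: Thu, 1942: Fri, 1943: Sat ✓, 1944: Sun, 1945: Tue, 1946: Wed, 1947: Thu, 1948: Fri
Saturdays: 1937, 1943.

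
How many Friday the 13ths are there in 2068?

The 13th falls on a Friday when the month's 13th has weekday Fri.
Jan 13 is Fri ✓; Feb 13 is Mon; Mar 13 is Tue; Apr 13 is Fri ✓; May 13 is Sun; Jun 13 is Wed; Jul 13 is Fri ✓; Aug 13 is Mon; Sep 13 is Thu; Oct 13 is Sat; Nov 13 is Tue; Dec 13 is Thu.
Friday the 13ths: Jan, Apr, Jul.

3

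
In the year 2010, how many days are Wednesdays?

52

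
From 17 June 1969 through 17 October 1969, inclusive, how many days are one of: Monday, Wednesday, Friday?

53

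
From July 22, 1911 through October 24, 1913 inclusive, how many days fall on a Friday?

118

July 22, 1911 is a Saturday.
From July 22, 1911 to October 24, 1913 is 826 days inclusive.
826 = 7 × 118, so the span is exactly 118 full weeks.
Each full week contributes one Friday: 118 so far.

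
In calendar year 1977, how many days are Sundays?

52

1 January 1977 is a Saturday.
The range spans 365 days (inclusive of both endpoints).
365 = 7 × 52 + 1, so there are 52 full weeks plus 1 extra day.
Each full week contributes one Sunday: 52 so far.
The 1 extra day is Saturday — none qualify.
Total: 52 + 0 = 52.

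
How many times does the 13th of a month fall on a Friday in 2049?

The 13th falls on a Friday when the month's 13th has weekday Fri.
Jan 13 is Wed; Feb 13 is Sat; Mar 13 is Sat; Apr 13 is Tue; May 13 is Thu; Jun 13 is Sun; Jul 13 is Tue; Aug 13 is Fri ✓; Sep 13 is Mon; Oct 13 is Wed; Nov 13 is Sat; Dec 13 is Mon.
Friday the 13ths: Aug.

1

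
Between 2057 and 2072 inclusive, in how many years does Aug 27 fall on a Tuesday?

2

Day of week of August 27 in each year:
2057: Mon, 2058: Tue ✓, 2059: Wed, 2060: Fri, 2061: Sat, 2062: Sun, 2063: Mon, 2064: Wed, 2065: Thu, 2066: Fri, 2067: Sat, 2068: Mon, 2069: Tue ✓, 2070: Wed, 2071: Thu, 2072: Sat
Tuesdays: 2058, 2069.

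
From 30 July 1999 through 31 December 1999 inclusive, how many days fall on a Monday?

22 Mondays

30 July 1999 is a Friday.
From 30 July 1999 to 31 December 1999 is 155 days inclusive.
155 = 7 × 22 + 1, so there are 22 full weeks plus 1 extra day.
Each full week contributes one Monday: 22 so far.
The 1 extra day is Friday — none qualify.
Total: 22 + 0 = 22.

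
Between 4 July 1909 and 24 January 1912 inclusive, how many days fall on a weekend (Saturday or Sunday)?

4 July 1909 is a Sunday.
That's 935 days from start to end, counting both.
935 = 7 × 133 + 4, so there are 133 full weeks plus 4 extra days.
Each full week contributes 2 weekend days (Sat, Sun): 133 × 2 = 266.
The 4 extra days are Sun, Mon, Tue, Wed — 1 of them qualifies.
Total: 266 + 1 = 267.

267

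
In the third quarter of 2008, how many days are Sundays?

13

Jul 1, 2008 is a Tuesday.
From Jul 1, 2008 to Sep 30, 2008 is 92 days inclusive.
92 = 7 × 13 + 1, so there are 13 full weeks plus 1 extra day.
Each full week contributes one Sunday: 13 so far.
The 1 extra day is Tue — none qualify.
Total: 13 + 0 = 13.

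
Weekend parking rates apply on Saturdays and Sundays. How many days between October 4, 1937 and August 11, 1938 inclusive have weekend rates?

88

October 4, 1937 is a Monday.
From October 4, 1937 to August 11, 1938 is 312 days inclusive.
312 = 7 × 44 + 4, so there are 44 full weeks plus 4 extra days.
Each full week contributes 2 weekend days (Sat, Sun): 44 × 2 = 88.
The 4 extra days are Mon, Tue, Wed, Thu — none qualify.
Total: 88 + 0 = 88.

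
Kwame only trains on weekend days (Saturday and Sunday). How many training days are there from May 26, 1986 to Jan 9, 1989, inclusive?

274

May 26, 1986 is a Monday.
From May 26, 1986 to Jan 9, 1989 is 960 days inclusive.
960 = 7 × 137 + 1, so there are 137 full weeks plus 1 extra day.
Each full week contributes 2 weekend days (Sat, Sun): 137 × 2 = 274.
The 1 extra day is Mon — none qualify.
Total: 274 + 0 = 274.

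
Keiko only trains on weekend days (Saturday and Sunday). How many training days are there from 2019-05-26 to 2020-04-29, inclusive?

97

2019-05-26 is a Sunday.
The range spans 340 days (inclusive of both endpoints).
340 = 7 × 48 + 4, so there are 48 full weeks plus 4 extra days.
Each full week contributes 2 weekend days (Sat, Sun): 48 × 2 = 96.
The 4 extra days are Sun, Mon, Tue, Wed — 1 of them qualifies.
Total: 96 + 1 = 97.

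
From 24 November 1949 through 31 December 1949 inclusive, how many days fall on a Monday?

24 November 1949 is a Thursday.
The range spans 38 days (inclusive of both endpoints).
38 = 7 × 5 + 3, so there are 5 full weeks plus 3 extra days.
Each full week contributes one Monday: 5 so far.
The 3 extra days are Thu, Fri, Sat — none qualify.
Total: 5 + 0 = 5.

5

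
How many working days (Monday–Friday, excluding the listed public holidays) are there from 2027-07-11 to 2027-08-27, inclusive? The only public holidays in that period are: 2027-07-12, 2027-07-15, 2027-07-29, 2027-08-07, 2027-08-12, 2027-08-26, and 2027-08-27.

2027-07-11 is a Sunday.
That's 48 days from start to end, counting both.
48 = 7 × 6 + 6, so there are 6 full weeks plus 6 extra days.
Each full week contributes 5 weekdays (Mon–Fri): 6 × 5 = 30.
The 6 extra days are Sun, Mon, Tue, Wed, Thu, Fri — 5 of them qualify.
Total: 30 + 5 = 35.
Holidays: 2027-07-12 (Mon); 2027-07-15 (Thu); 2027-07-29 (Thu); 2027-08-07 (Sat); 2027-08-12 (Thu); 2027-08-26 (Thu); 2027-08-27 (Fri).
6 of the 7 holidays fall on weekdays; the rest are weekends and were already excluded.
Business days: 35 − 6 = 29.

29 working days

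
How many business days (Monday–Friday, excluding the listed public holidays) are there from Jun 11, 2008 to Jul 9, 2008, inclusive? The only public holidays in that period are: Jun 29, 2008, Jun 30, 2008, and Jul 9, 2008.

19

Jun 11, 2008 is a Wednesday.
The range spans 29 days (inclusive of both endpoints).
29 = 7 × 4 + 1, so there are 4 full weeks plus 1 extra day.
Each full week contributes 5 weekdays (Mon–Fri): 4 × 5 = 20.
The 1 extra day is Wed — 1 of them qualifies.
Total: 20 + 1 = 21.
Holidays: Jun 29, 2008 (Sun); Jun 30, 2008 (Mon); Jul 9, 2008 (Wed).
2 of the 3 holidays fall on weekdays; the rest are weekends and were already excluded.
Business days: 21 − 2 = 19.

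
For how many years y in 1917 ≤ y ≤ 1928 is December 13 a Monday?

2

Day of week of December 13 in each year:
1917: Thu, 1918: Fri, 1919: Sat, 1920: Mon ✓, 1921: Tue, 1922: Wed, 1923: Thu, 1924: Sat, 1925: Sun, 1926: Mon ✓, 1927: Tue, 1928: Thu
Mondays: 1920, 1926.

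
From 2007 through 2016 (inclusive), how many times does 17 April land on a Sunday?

Day of week of April 17 in each year:
2007: Tue, 2008: Thu, 2009: Fri, 2010: Sat, 2011: Sun ✓, 2012: Tue, 2013: Wed, 2014: Thu, 2015: Fri, 2016: Sun ✓
Sundays: 2011, 2016.

2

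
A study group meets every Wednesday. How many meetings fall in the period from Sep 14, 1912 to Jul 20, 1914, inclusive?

96 Wednesdays

Sep 14, 1912 is a Saturday.
From Sep 14, 1912 to Jul 20, 1914 is 675 days inclusive.
675 = 7 × 96 + 3, so there are 96 full weeks plus 3 extra days.
Each full week contributes one Wednesday: 96 so far.
The 3 extra days are Saturday, Sunday, Monday — none qualify.
Total: 96 + 0 = 96.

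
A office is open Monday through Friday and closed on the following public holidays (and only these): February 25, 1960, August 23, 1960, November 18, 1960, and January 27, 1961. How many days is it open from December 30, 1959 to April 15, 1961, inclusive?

334

December 30, 1959 is a Wednesday.
That's 473 days from start to end, counting both.
473 = 7 × 67 + 4, so there are 67 full weeks plus 4 extra days.
Each full week contributes 5 weekdays (Mon–Fri): 67 × 5 = 335.
The 4 extra days are Wednesday, Thursday, Friday, Saturday — 3 of them qualify.
Total: 335 + 3 = 338.
Holidays: February 25, 1960 (Thu); August 23, 1960 (Tue); November 18, 1960 (Fri); January 27, 1961 (Fri).
All 4 holidays fall on weekdays, so subtract 4.
Business days: 338 − 4 = 334.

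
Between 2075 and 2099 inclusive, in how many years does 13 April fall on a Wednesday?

Day of week of April 13 in each year:
2075: Sat, 2076: Mon, 2077: Tue, 2078: Wed ✓, 2079: Thu, 2080: Sat, 2081: Sun, 2082: Mon, 2083: Tue, 2084: Thu, 2085: Fri, 2086: Sat, 2087: Sun, 2088: Tue, 2089: Wed ✓, 2090: Thu, 2091: Fri, 2092: Sun, 2093: Mon, 2094: Tue, 2095: Wed ✓, 2096: Fri, 2097: Sat, 2098: Sun, 2099: Mon
Wednesdays: 2078, 2089, 2095.

3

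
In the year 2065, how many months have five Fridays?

4

A month has five Fridays exactly when Friday falls within its first (length − 28) days.
Jan: 31 days, starts Thu → 5 of Thu, Fri, Sat ✓
Feb: 28 days, starts Sun → 5 of (none)
Mar: 31 days, starts Sun → 5 of Sun, Mon, Tue
Apr: 30 days, starts Wed → 5 of Wed, Thu
May: 31 days, starts Fri → 5 of Fri, Sat, Sun ✓
Jun: 30 days, starts Mon → 5 of Mon, Tue
Jul: 31 days, starts Wed → 5 of Wed, Thu, Fri ✓
Aug: 31 days, starts Sat → 5 of Sat, Sun, Mon
Sep: 30 days, starts Tue → 5 of Tue, Wed
Oct: 31 days, starts Thu → 5 of Thu, Fri, Sat ✓
Nov: 30 days, starts Sun → 5 of Sun, Mon
Dec: 31 days, starts Tue → 5 of Tue, Wed, Thu
Months with five Fridays: Jan, May, Jul, Oct.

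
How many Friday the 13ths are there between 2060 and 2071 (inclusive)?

22

Friday-the-13ths by year:
2060: Feb, Aug
2061: May
2062: Jan, Oct
2063: Apr, Jul
2064: Jun
2065: Feb, Mar, Nov
2066: Aug
2067: May
2068: Jan, Apr, Jul
2069: Sep, Dec
2070: Jun
2071: Feb, Mar, Nov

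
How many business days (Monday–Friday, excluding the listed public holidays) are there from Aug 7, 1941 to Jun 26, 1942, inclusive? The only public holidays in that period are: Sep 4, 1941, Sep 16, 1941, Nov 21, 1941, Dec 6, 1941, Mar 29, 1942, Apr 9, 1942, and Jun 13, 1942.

228

Aug 7, 1941 is a Thursday.
From Aug 7, 1941 to Jun 26, 1942 is 324 days inclusive.
324 = 7 × 46 + 2, so there are 46 full weeks plus 2 extra days.
Each full week contributes 5 weekdays (Mon–Fri): 46 × 5 = 230.
The 2 extra days are Thu, Fri — 2 of them qualify.
Total: 230 + 2 = 232.
Holidays: Sep 4, 1941 (Thu); Sep 16, 1941 (Tue); Nov 21, 1941 (Fri); Dec 6, 1941 (Sat); Mar 29, 1942 (Sun); Apr 9, 1942 (Thu); Jun 13, 1942 (Sat).
4 of the 7 holidays fall on weekdays; the rest are weekends and were already excluded.
Business days: 232 − 4 = 228.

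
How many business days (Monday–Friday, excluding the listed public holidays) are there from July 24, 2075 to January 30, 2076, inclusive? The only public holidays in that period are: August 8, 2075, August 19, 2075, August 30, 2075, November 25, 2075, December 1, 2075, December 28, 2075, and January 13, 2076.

132 business days

July 24, 2075 is a Wednesday.
The range spans 191 days (inclusive of both endpoints).
191 = 7 × 27 + 2, so there are 27 full weeks plus 2 extra days.
Each full week contributes 5 weekdays (Mon–Fri): 27 × 5 = 135.
The 2 extra days are Wed, Thu — 2 of them qualify.
Total: 135 + 2 = 137.
Holidays: August 8, 2075 (Thu); August 19, 2075 (Mon); August 30, 2075 (Fri); November 25, 2075 (Mon); December 1, 2075 (Sun); December 28, 2075 (Sat); January 13, 2076 (Mon).
5 of the 7 holidays fall on weekdays; the rest are weekends and were already excluded.
Business days: 137 − 5 = 132.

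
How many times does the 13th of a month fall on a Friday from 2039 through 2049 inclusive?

20

Friday-the-13ths by year:
2039: May
2040: Jan, Apr, Jul
2041: Sep, Dec
2042: Jun
2043: Feb, Mar, Nov
2044: May
2045: Jan, Oct
2046: Apr, Jul
2047: Sep, Dec
2048: Mar, Nov
2049: Aug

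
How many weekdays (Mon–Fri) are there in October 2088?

21 weekdays

October 1, 2088 is a Friday.
The range spans 31 days (inclusive of both endpoints).
31 = 7 × 4 + 3, so there are 4 full weeks plus 3 extra days.
Each full week contributes 5 weekdays (Mon–Fri): 4 × 5 = 20.
The 3 extra days are Fri, Sat, Sun — 1 of them qualifies.
Total: 20 + 1 = 21.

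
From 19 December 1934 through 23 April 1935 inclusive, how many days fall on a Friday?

18

19 December 1934 is a Wednesday.
That's 126 days from start to end, counting both.
126 = 7 × 18, so the span is exactly 18 full weeks.
Each full week contributes one Friday: 18 so far.
Total: 18.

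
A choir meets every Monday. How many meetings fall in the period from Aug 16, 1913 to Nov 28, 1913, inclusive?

15 Mondays

Aug 16, 1913 is a Saturday.
That's 105 days from start to end, counting both.
105 = 7 × 15, so the span is exactly 15 full weeks.
Each full week contributes one Monday: 15 so far.
Total: 15.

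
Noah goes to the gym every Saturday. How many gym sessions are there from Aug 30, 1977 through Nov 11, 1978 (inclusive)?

Aug 30, 1977 is a Tuesday.
That's 439 days from start to end, counting both.
439 = 7 × 62 + 5, so there are 62 full weeks plus 5 extra days.
Each full week contributes one Saturday: 62 so far.
The 5 extra days are Tue, Wed, Thu, Fri, Sat — 1 of them qualifies.
Total: 62 + 1 = 63.

63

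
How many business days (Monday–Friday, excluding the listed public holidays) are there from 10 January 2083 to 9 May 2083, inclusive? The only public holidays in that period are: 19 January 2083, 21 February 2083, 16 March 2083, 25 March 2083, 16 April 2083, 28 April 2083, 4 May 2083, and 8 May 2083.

10 January 2083 is a Sunday.
That's 120 days from start to end, counting both.
120 = 7 × 17 + 1, so there are 17 full weeks plus 1 extra day.
Each full week contributes 5 weekdays (Mon–Fri): 17 × 5 = 85.
The 1 extra day is Sunday — none qualify.
Total: 85 + 0 = 85.
Holidays: 19 January 2083 (Tue); 21 February 2083 (Sun); 16 March 2083 (Tue); 25 March 2083 (Thu); 16 April 2083 (Fri); 28 April 2083 (Wed); 4 May 2083 (Tue); 8 May 2083 (Sat).
6 of the 8 holidays fall on weekdays; the rest are weekends and were already excluded.
Business days: 85 − 6 = 79.

79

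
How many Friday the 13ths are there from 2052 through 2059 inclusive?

13

Friday-the-13ths by year:
2052: Sep, Dec
2053: Jun
2054: Feb, Mar, Nov
2055: Aug
2056: Oct
2057: Apr, Jul
2058: Sep, Dec
2059: Jun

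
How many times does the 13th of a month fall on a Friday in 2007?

2

The 13th falls on a Friday when the month's 13th has weekday Fri.
Jan 13 is Sat; Feb 13 is Tue; Mar 13 is Tue; Apr 13 is Fri ✓; May 13 is Sun; Jun 13 is Wed; Jul 13 is Fri ✓; Aug 13 is Mon; Sep 13 is Thu; Oct 13 is Sat; Nov 13 is Tue; Dec 13 is Thu.
Friday the 13ths: Apr, Jul.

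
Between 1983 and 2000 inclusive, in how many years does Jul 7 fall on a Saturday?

2

Day of week of July 7 in each year:
1983: Thu, 1984: Sat ✓, 1985: Sun, 1986: Mon, 1987: Tue, 1988: Thu, 1989: Fri, 1990: Sat ✓, 1991: Sun, 1992: Tue, 1993: Wed, 1994: Thu, 1995: Fri, 1996: Sun, 1997: Mon, 1998: Tue, 1999: Wed, 2000: Fri
Saturdays: 1984, 1990.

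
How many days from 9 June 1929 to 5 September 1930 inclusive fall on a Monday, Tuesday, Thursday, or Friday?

260

9 June 1929 is a Sunday.
The range spans 454 days (inclusive of both endpoints).
454 = 7 × 64 + 6, so there are 64 full weeks plus 6 extra days.
Each full week contributes 4 days from the set (Mon, Tue, Thu, Fri): 64 × 4 = 256.
The 6 extra days are Sunday, Monday, Tuesday, Wednesday, Thursday, Friday — 4 of them qualify.
Total: 256 + 4 = 260.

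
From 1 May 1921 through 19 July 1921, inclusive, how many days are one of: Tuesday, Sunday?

24

1 May 1921 is a Sunday.
The range spans 80 days (inclusive of both endpoints).
80 = 7 × 11 + 3, so there are 11 full weeks plus 3 extra days.
Each full week contributes 2 days from the set (Tue, Sun): 11 × 2 = 22.
The 3 extra days are Sun, Mon, Tue — 2 of them qualify.
Total: 22 + 2 = 24.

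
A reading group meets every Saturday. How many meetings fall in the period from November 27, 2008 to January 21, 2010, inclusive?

November 27, 2008 is a Thursday.
From November 27, 2008 to January 21, 2010 is 421 days inclusive.
421 = 7 × 60 + 1, so there are 60 full weeks plus 1 extra day.
Each full week contributes one Saturday: 60 so far.
The 1 extra day is Thursday — none qualify.
Total: 60 + 0 = 60.

60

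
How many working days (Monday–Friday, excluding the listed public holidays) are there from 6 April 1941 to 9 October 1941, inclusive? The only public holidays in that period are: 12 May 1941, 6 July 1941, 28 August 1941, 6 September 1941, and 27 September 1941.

132

6 April 1941 is a Sunday.
The range spans 187 days (inclusive of both endpoints).
187 = 7 × 26 + 5, so there are 26 full weeks plus 5 extra days.
Each full week contributes 5 weekdays (Mon–Fri): 26 × 5 = 130.
The 5 extra days are Sunday, Monday, Tuesday, Wednesday, Thursday — 4 of them qualify.
Total: 130 + 4 = 134.
Holidays: 12 May 1941 (Mon); 6 July 1941 (Sun); 28 August 1941 (Thu); 6 September 1941 (Sat); 27 September 1941 (Sat).
2 of the 5 holidays fall on weekdays; the rest are weekends and were already excluded.
Business days: 134 − 2 = 132.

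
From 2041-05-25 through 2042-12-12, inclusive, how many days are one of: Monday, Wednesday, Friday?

2041-05-25 is a Saturday.
From 2041-05-25 to 2042-12-12 is 567 days inclusive.
567 = 7 × 81, so the span is exactly 81 full weeks.
Each full week contributes 3 days from the set (Mon, Wed, Fri): 81 × 3 = 243.

243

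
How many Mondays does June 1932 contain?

4

June 1, 1932 is a Wednesday.
The range spans 30 days (inclusive of both endpoints).
30 = 7 × 4 + 2, so there are 4 full weeks plus 2 extra days.
Each full week contributes one Monday: 4 so far.
The 2 extra days are Wednesday, Thursday — none qualify.
Total: 4 + 0 = 4.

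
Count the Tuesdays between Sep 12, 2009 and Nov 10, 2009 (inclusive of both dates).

9

Sep 12, 2009 is a Saturday.
From Sep 12, 2009 to Nov 10, 2009 is 60 days inclusive.
60 = 7 × 8 + 4, so there are 8 full weeks plus 4 extra days.
Each full week contributes one Tuesday: 8 so far.
The 4 extra days are Sat, Sun, Mon, Tue — 1 of them qualifies.
Total: 8 + 1 = 9.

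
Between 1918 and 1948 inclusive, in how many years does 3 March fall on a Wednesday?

5

Day of week of March 3 in each year:
1918: Sun, 1919: Mon, 1920: Wed ✓, 1921: Thu, 1922: Fri, 1923: Sat, 1924: Mon, 1925: Tue, 1926: Wed ✓, 1927: Thu, 1928: Sat, 1929: Sun, 1930: Mon, 1931: Tue, 1932: Thu, 1933: Fri, 1934: Sat, 1935: Sun, 1936: Tue, 1937: Wed ✓, 1938: Thu, 1939: Fri, 1940: Sun, 1941: Mon, 1942: Tue, 1943: Wed ✓, 1944: Fri, 1945: Sat, 1946: Sun, 1947: Mon, 1948: Wed ✓
Wednesdays: 1920, 1926, 1937, 1943, 1948.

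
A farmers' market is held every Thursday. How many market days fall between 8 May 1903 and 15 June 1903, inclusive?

5 Thursdays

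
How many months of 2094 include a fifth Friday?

5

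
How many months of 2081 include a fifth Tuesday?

A month has five Tuesdays exactly when Tuesday falls within its first (length − 28) days.
Jan: 31 days, starts Wed → 5 of Wed, Thu, Fri
Feb: 28 days, starts Sat → 5 of (none)
Mar: 31 days, starts Sat → 5 of Sat, Sun, Mon
Apr: 30 days, starts Tue → 5 of Tue, Wed ✓
May: 31 days, starts Thu → 5 of Thu, Fri, Sat
Jun: 30 days, starts Sun → 5 of Sun, Mon
Jul: 31 days, starts Tue → 5 of Tue, Wed, Thu ✓
Aug: 31 days, starts Fri → 5 of Fri, Sat, Sun
Sep: 30 days, starts Mon → 5 of Mon, Tue ✓
Oct: 31 days, starts Wed → 5 of Wed, Thu, Fri
Nov: 30 days, starts Sat → 5 of Sat, Sun
Dec: 31 days, starts Mon → 5 of Mon, Tue, Wed ✓
Months with five Tuesdays: Apr, Jul, Sep, Dec.

4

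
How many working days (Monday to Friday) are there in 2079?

Jan 1, 2079 is a Sunday.
From Jan 1, 2079 to Dec 31, 2079 is 365 days inclusive.
365 = 7 × 52 + 1, so there are 52 full weeks plus 1 extra day.
Each full week contributes 5 weekdays (Mon–Fri): 52 × 5 = 260.
The 1 extra day is Sunday — none qualify.
Total: 260 + 0 = 260.

260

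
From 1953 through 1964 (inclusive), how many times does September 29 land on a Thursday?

Day of week of September 29 in each year:
1953: Tue, 1954: Wed, 1955: Thu ✓, 1956: Sat, 1957: Sun, 1958: Mon, 1959: Tue, 1960: Thu ✓, 1961: Fri, 1962: Sat, 1963: Sun, 1964: Tue
Thursdays: 1955, 1960.

2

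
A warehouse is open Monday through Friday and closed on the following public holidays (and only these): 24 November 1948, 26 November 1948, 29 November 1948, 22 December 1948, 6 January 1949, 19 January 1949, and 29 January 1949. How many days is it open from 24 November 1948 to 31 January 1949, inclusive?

24 November 1948 is a Wednesday.
That's 69 days from start to end, counting both.
69 = 7 × 9 + 6, so there are 9 full weeks plus 6 extra days.
Each full week contributes 5 weekdays (Mon–Fri): 9 × 5 = 45.
The 6 extra days are Wednesday, Thursday, Friday, Saturday, Sunday, Monday — 4 of them qualify.
Total: 45 + 4 = 49.
Holidays: 24 November 1948 (Wed); 26 November 1948 (Fri); 29 November 1948 (Mon); 22 December 1948 (Wed); 6 January 1949 (Thu); 19 January 1949 (Wed); 29 January 1949 (Sat).
6 of the 7 holidays fall on weekdays; the rest are weekends and were already excluded.
Business days: 49 − 6 = 43.

43 working days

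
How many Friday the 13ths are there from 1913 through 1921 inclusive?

14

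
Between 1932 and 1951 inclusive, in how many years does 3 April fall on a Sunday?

Day of week of April 3 in each year:
1932: Sun ✓, 1933: Mon, 1934: Tue, 1935: Wed, 1936: Fri, 1937: Sat, 1938: Sun ✓, 1939: Mon, 1940: Wed, 1941: Thu, 1942: Fri, 1943: Sat, 1944: Mon, 1945: Tue, 1946: Wed, 1947: Thu, 1948: Sat, 1949: Sun ✓, 1950: Mon, 1951: Tue
Sundays: 1932, 1938, 1949.

3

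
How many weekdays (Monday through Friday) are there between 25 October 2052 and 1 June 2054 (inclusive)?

25 October 2052 is a Friday.
That's 585 days from start to end, counting both.
585 = 7 × 83 + 4, so there are 83 full weeks plus 4 extra days.
Each full week contributes 5 weekdays (Mon–Fri): 83 × 5 = 415.
The 4 extra days are Friday, Saturday, Sunday, Monday — 2 of them qualify.
Total: 415 + 2 = 417.

417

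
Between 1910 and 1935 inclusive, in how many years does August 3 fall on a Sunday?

4

Day of week of August 3 in each year:
1910: Wed, 1911: Thu, 1912: Sat, 1913: Sun ✓, 1914: Mon, 1915: Tue, 1916: Thu, 1917: Fri, 1918: Sat, 1919: Sun ✓, 1920: Tue, 1921: Wed, 1922: Thu, 1923: Fri, 1924: Sun ✓, 1925: Mon, 1926: Tue, 1927: Wed, 1928: Fri, 1929: Sat, 1930: Sun ✓, 1931: Mon, 1932: Wed, 1933: Thu, 1934: Fri, 1935: Sat
Sundays: 1913, 1919, 1924, 1930.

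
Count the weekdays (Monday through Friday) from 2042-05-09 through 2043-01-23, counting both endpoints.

2042-05-09 is a Friday.
From 2042-05-09 to 2043-01-23 is 260 days inclusive.
260 = 7 × 37 + 1, so there are 37 full weeks plus 1 extra day.
Each full week contributes 5 weekdays (Mon–Fri): 37 × 5 = 185.
The 1 extra day is Friday — 1 of them qualifies.
Total: 185 + 1 = 186.

186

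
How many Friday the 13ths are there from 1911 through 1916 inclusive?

10

Friday-the-13ths by year:
1911: Jan, Oct
1912: Sep, Dec
1913: Jun
1914: Feb, Mar, Nov
1915: Aug
1916: Oct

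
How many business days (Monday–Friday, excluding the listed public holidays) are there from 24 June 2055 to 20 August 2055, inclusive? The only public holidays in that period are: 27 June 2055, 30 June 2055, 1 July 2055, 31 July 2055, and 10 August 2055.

39 business days

24 June 2055 is a Thursday.
The range spans 58 days (inclusive of both endpoints).
58 = 7 × 8 + 2, so there are 8 full weeks plus 2 extra days.
Each full week contributes 5 weekdays (Mon–Fri): 8 × 5 = 40.
The 2 extra days are Thu, Fri — 2 of them qualify.
Total: 40 + 2 = 42.
Holidays: 27 June 2055 (Sun); 30 June 2055 (Wed); 1 July 2055 (Thu); 31 July 2055 (Sat); 10 August 2055 (Tue).
3 of the 5 holidays fall on weekdays; the rest are weekends and were already excluded.
Business days: 42 − 3 = 39.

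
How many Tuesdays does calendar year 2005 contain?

January 1, 2005 is a Saturday.
From January 1, 2005 to December 31, 2005 is 365 days inclusive.
365 = 7 × 52 + 1, so there are 52 full weeks plus 1 extra day.
Each full week contributes one Tuesday: 52 so far.
The 1 extra day is Saturday — none qualify.
Total: 52 + 0 = 52.

52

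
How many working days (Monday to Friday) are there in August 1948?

1948-08-01 is a Sunday.
That's 31 days from start to end, counting both.
31 = 7 × 4 + 3, so there are 4 full weeks plus 3 extra days.
Each full week contributes 5 weekdays (Mon–Fri): 4 × 5 = 20.
The 3 extra days are Sunday, Monday, Tuesday — 2 of them qualify.
Total: 20 + 2 = 22.

22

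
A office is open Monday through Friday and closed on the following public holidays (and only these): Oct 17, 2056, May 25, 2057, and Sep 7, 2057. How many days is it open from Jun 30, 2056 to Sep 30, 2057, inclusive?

Jun 30, 2056 is a Friday.
The range spans 458 days (inclusive of both endpoints).
458 = 7 × 65 + 3, so there are 65 full weeks plus 3 extra days.
Each full week contributes 5 weekdays (Mon–Fri): 65 × 5 = 325.
The 3 extra days are Fri, Sat, Sun — 1 of them qualifies.
Total: 325 + 1 = 326.
Holidays: Oct 17, 2056 (Tue); May 25, 2057 (Fri); Sep 7, 2057 (Fri).
All 3 holidays fall on weekdays, so subtract 3.
Business days: 326 − 3 = 323.

323 business days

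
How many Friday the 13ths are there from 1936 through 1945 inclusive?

Friday-the-13ths by year:
1936: Mar, Nov
1937: Aug
1938: May
1939: Jan, Oct
1940: Sep, Dec
1941: Jun
1942: Feb, Mar, Nov
1943: Aug
1944: Oct
1945: Apr, Jul

16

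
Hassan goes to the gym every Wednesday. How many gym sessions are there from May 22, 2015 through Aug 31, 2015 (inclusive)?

May 22, 2015 is a Friday.
From May 22, 2015 to Aug 31, 2015 is 102 days inclusive.
102 = 7 × 14 + 4, so there are 14 full weeks plus 4 extra days.
Each full week contributes one Wednesday: 14 so far.
The 4 extra days are Fri, Sat, Sun, Mon — none qualify.
Total: 14 + 0 = 14.

14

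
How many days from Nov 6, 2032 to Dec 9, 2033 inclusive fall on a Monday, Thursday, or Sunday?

171

Nov 6, 2032 is a Saturday.
The range spans 399 days (inclusive of both endpoints).
399 = 7 × 57, so the span is exactly 57 full weeks.
Each full week contributes 3 days from the set (Mon, Thu, Sun): 57 × 3 = 171.
Total: 171.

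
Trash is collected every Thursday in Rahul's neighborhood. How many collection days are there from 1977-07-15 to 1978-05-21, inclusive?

1977-07-15 is a Friday.
The range spans 311 days (inclusive of both endpoints).
311 = 7 × 44 + 3, so there are 44 full weeks plus 3 extra days.
Each full week contributes one Thursday: 44 so far.
The 3 extra days are Friday, Saturday, Sunday — none qualify.
Total: 44 + 0 = 44.

44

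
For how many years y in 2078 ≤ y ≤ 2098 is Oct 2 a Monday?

3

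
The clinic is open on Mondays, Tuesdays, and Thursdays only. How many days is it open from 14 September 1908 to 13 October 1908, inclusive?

14 September 1908 is a Monday.
That's 30 days from start to end, counting both.
30 = 7 × 4 + 2, so there are 4 full weeks plus 2 extra days.
Each full week contributes 3 days from the set (Mon, Tue, Thu): 4 × 3 = 12.
The 2 extra days are Monday, Tuesday — 2 of them qualify.
Total: 12 + 2 = 14.

14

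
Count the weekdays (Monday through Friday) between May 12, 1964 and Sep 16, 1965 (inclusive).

353 weekdays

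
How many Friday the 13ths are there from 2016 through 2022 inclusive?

Friday-the-13ths by year:
2016: May
2017: Jan, Oct
2018: Apr, Jul
2019: Sep, Dec
2020: Mar, Nov
2021: Aug
2022: May

11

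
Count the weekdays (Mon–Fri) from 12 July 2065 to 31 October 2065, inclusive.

80

12 July 2065 is a Sunday.
That's 112 days from start to end, counting both.
112 = 7 × 16, so the span is exactly 16 full weeks.
Each full week contributes 5 weekdays (Mon–Fri): 16 × 5 = 80.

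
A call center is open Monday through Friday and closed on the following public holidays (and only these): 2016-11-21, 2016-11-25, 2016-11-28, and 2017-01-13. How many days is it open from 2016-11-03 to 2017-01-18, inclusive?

2016-11-03 is a Thursday.
That's 77 days from start to end, counting both.
77 = 7 × 11, so the span is exactly 11 full weeks.
Each full week contributes 5 weekdays (Mon–Fri): 11 × 5 = 55.
Total: 55.
Holidays: 2016-11-21 (Mon); 2016-11-25 (Fri); 2016-11-28 (Mon); 2017-01-13 (Fri).
All 4 holidays fall on weekdays, so subtract 4.
Business days: 55 − 4 = 51.

51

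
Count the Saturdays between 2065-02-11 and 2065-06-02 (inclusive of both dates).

2065-02-11 is a Wednesday.
From 2065-02-11 to 2065-06-02 is 112 days inclusive.
112 = 7 × 16, so the span is exactly 16 full weeks.
Each full week contributes one Saturday: 16 so far.

16 Saturdays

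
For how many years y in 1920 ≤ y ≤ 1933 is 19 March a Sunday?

2

Day of week of March 19 in each year:
1920: Fri, 1921: Sat, 1922: Sun ✓, 1923: Mon, 1924: Wed, 1925: Thu, 1926: Fri, 1927: Sat, 1928: Mon, 1929: Tue, 1930: Wed, 1931: Thu, 1932: Sat, 1933: Sun ✓
Sundays: 1922, 1933.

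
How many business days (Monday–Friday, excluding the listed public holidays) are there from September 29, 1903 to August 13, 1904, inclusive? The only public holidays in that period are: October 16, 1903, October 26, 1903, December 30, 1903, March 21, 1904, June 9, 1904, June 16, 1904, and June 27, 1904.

222

September 29, 1903 is a Tuesday.
From September 29, 1903 to August 13, 1904 is 320 days inclusive.
320 = 7 × 45 + 5, so there are 45 full weeks plus 5 extra days.
Each full week contributes 5 weekdays (Mon–Fri): 45 × 5 = 225.
The 5 extra days are Tue, Wed, Thu, Fri, Sat — 4 of them qualify.
Total: 225 + 4 = 229.
Holidays: October 16, 1903 (Fri); October 26, 1903 (Mon); December 30, 1903 (Wed); March 21, 1904 (Mon); June 9, 1904 (Thu); June 16, 1904 (Thu); June 27, 1904 (Mon).
All 7 holidays fall on weekdays, so subtract 7.
Business days: 229 − 7 = 222.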